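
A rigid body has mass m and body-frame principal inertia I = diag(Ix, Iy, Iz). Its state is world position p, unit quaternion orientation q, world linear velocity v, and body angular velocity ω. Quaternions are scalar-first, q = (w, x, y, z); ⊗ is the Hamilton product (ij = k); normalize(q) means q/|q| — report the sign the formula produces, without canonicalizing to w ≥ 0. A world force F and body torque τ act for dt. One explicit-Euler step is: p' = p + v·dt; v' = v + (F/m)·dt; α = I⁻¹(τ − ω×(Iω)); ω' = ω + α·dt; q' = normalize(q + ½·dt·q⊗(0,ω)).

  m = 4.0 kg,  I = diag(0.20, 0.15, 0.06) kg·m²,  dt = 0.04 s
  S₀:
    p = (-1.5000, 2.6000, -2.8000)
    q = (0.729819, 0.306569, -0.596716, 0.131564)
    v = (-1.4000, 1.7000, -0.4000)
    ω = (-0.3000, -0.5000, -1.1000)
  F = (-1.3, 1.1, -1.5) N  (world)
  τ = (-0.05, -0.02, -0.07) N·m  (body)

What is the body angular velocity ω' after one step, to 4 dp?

precession coupling ω×(Iω) = (-0.0495, 0.0462, -0.0075)
(τ − ω×Iω)/I = (-0.0025, -0.4413, -1.0417)
ω + α·dt = (-0.3001, -0.5177, -1.1417)

ω' = (-0.3001, -0.5177, -1.1417)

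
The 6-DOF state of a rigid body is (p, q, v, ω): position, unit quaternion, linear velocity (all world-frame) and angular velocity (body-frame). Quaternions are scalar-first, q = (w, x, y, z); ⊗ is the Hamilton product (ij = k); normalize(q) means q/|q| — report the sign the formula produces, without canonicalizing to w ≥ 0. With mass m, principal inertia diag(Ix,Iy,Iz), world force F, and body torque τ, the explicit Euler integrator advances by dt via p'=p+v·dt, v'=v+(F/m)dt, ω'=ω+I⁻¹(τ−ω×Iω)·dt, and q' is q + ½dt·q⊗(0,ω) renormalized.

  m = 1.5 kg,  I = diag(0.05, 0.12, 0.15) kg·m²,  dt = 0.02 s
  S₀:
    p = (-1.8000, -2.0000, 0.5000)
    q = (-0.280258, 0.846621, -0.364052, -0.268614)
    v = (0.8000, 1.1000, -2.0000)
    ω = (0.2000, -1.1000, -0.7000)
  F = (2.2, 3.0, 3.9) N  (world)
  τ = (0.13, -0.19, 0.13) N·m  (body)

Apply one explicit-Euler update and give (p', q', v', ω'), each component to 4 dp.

a = (1.4667, 2.0000, 2.6000)
p' = p + v·dt = (-1.7840, -1.9780, 0.4600)
v + (F/m)dt = (0.8293, 1.1400, -1.9480)
ω×(Iω) gyroscopic = (0.0231, 0.0140, -0.0154)
(τ − ω×Iω)/I = (2.1380, -1.7000, 0.9693)
ω + α·dt = (0.2428, -1.1340, -0.6806)
Hamilton product q⊗(0,ω) = (-0.7578112, -0.0966906, 0.8471957, -0.6622921)
q' = normalize(q + ½dt·q⊗(0,ω)) = (-0.2878, 0.8456, -0.3555, -0.2752)

p' = (-1.7840, -1.9780, 0.4600)
q' = (-0.2878, 0.8456, -0.3555, -0.2752)
v' = (0.8293, 1.1400, -1.9480)
ω' = (0.2428, -1.1340, -0.6806)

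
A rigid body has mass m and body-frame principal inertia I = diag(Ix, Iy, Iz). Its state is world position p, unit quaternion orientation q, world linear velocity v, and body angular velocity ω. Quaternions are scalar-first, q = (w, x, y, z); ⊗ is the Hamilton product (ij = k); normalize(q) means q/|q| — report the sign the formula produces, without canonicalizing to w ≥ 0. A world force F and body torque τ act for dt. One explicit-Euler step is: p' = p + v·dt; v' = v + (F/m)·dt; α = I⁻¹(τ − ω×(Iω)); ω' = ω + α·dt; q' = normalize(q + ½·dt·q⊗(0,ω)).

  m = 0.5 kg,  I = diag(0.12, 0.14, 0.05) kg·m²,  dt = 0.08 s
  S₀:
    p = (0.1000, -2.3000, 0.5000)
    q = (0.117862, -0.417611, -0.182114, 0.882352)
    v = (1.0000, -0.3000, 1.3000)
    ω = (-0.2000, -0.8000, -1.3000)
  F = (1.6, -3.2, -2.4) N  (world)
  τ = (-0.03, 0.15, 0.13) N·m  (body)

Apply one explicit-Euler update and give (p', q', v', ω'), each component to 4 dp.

linear accel F/m = (3.2000, -6.4000, -4.8000)
p + v·dt = (0.1800, -2.3240, 0.6040)
v + (F/m)dt = (1.2560, -0.8120, 0.9160)
α = I⁻¹(τ − ω×Iω) = (0.5300, 0.9414, 2.5360)
ω + α·dt = (-0.1576, -0.7247, -1.0971)
Hamilton product q⊗(0,ω) = (0.9178442, 0.9190574, -0.8136543, 0.1444454)
q' = normalize(q + ½dt·q⊗(0,ω)) = (0.1543, -0.3801, -0.2143, 0.8865)

p' = (0.1800, -2.3240, 0.6040)
q' = (0.1543, -0.3801, -0.2143, 0.8865)
v' = (1.2560, -0.8120, 0.9160)
ω' = (-0.1576, -0.7247, -1.0971)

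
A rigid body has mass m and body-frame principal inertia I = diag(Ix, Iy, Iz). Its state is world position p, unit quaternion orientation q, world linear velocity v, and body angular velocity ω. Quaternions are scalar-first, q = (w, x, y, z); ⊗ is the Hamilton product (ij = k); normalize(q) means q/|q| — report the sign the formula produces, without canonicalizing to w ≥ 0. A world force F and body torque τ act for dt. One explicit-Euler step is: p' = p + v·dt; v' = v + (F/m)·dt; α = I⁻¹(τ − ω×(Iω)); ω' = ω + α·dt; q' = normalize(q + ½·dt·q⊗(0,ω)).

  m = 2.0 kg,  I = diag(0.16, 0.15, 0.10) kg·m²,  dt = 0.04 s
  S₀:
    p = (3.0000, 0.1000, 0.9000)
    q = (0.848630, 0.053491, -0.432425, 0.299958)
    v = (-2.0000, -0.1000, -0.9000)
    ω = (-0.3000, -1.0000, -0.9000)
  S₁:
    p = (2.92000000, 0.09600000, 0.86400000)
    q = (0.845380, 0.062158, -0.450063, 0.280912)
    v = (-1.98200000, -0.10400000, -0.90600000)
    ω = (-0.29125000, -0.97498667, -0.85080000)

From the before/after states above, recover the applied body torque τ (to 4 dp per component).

τ = (-0.0100, 0.1100, 0.1200)

ω₁ − ω₀ = (0.00875000, 0.02501333, 0.04920000)
precession coupling = (-0.0450, 0.0162, -0.0030)
τ = I·(Δω/dt) + ω₀×(Iω₀) = (-0.0100, 0.1100, 0.1200)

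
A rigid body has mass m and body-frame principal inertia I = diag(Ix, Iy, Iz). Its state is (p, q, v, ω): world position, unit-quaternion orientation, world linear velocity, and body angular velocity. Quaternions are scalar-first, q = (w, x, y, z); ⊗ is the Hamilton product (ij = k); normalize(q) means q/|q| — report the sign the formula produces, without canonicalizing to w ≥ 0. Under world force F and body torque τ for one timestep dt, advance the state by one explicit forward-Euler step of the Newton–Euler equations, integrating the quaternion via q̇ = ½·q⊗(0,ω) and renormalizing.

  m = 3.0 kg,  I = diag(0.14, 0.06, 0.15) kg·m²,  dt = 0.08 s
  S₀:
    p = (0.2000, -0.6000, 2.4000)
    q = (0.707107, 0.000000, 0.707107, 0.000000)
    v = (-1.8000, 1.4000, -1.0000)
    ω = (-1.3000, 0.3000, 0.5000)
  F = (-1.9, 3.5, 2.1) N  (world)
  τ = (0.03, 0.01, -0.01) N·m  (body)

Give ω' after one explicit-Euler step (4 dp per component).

ω' = (-1.2906, 0.3047, 0.4780)

angular accel α = (0.1179, 0.0583, -0.2747)
new body rate ω' = (-1.2906, 0.3047, 0.4780)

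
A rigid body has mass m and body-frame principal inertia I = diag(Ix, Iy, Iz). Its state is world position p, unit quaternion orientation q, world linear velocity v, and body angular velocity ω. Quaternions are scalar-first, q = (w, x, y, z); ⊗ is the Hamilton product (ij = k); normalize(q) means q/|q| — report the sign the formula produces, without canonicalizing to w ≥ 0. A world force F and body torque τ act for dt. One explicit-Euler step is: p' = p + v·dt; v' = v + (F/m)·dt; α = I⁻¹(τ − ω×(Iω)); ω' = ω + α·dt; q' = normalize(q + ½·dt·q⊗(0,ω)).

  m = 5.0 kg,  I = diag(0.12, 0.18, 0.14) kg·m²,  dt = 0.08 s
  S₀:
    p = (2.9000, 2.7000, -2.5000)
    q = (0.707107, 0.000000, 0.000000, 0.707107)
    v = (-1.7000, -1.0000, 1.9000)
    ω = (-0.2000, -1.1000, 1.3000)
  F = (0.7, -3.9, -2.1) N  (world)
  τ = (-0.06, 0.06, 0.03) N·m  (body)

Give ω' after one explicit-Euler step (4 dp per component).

precession coupling ω×(Iω) = (0.0572, 0.0052, 0.0132)
angular accel α = (-0.9767, 0.3044, 0.1200)
ω' = ω + α·dt = (-0.2781, -1.0756, 1.3096)

ω' = (-0.2781, -1.0756, 1.3096)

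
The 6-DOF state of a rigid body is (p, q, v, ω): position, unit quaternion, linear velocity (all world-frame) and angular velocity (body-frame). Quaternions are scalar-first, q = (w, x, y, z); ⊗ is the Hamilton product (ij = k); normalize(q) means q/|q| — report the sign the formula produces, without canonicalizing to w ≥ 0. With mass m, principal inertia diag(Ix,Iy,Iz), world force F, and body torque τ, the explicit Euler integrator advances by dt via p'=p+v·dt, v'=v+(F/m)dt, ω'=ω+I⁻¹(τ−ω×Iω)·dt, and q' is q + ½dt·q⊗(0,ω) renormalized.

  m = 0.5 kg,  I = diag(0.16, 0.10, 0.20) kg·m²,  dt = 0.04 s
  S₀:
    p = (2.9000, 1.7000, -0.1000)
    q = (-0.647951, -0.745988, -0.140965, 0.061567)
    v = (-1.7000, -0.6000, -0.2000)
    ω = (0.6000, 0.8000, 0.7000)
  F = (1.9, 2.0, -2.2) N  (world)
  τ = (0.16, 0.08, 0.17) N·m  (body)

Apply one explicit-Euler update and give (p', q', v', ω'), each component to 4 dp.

p' = (2.8320, 1.6760, -0.1080)
q' = (-0.6374, -0.7565, -0.1401, 0.0422)
v' = (-1.5480, -0.4400, -0.3760)
ω' = (0.6260, 0.8387, 0.7398)

precession coupling ω×(Iω) = (0.0560, -0.0168, -0.0288)
(τ − ω×Iω)/I = (0.6500, 0.9680, 0.9940)
new body rate ω' = (0.6260, 0.8387, 0.7398)
q⊗(0,ω) = (0.5172679, -0.5366997, 0.0407710, -0.9657771)
q + ½dt·q⊗(0,ω), renormalized = (-0.6374, -0.7565, -0.1401, 0.0422)
a = F/m = (3.8000, 4.0000, -4.4000)
p + v·dt = (2.8320, 1.6760, -0.1080)
v + (F/m)dt = (-1.5480, -0.4400, -0.3760)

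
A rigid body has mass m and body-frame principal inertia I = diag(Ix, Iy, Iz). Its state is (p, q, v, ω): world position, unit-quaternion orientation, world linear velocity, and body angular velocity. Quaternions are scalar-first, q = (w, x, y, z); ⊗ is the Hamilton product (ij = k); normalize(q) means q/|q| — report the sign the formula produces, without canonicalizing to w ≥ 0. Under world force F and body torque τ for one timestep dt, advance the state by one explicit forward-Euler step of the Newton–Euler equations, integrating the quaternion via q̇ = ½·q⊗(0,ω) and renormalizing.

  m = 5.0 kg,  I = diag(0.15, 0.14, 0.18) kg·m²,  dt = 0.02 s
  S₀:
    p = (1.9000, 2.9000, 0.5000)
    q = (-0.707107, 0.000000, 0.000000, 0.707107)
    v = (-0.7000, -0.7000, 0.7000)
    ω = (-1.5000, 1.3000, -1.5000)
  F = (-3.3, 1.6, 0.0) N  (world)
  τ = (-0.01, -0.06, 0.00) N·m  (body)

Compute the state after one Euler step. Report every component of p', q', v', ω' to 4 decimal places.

precession coupling ω×(Iω) = (-0.0780, -0.0675, 0.0195)
angular accel α = (0.4533, 0.0536, -0.1083)
new body rate ω' = (-1.4909, 1.3011, -1.5022)
q⊗(0,ω) = (1.0606605, 0.1414214, -1.9798996, 1.0606605)
q' = normalize(q + ½dt·q⊗(0,ω)) = (-0.6963, 0.0014, -0.0198, 0.7175)
a = F/m = (-0.6600, 0.3200, 0.0000)
new position p' = (1.8860, 2.8860, 0.5140)
new velocity v' = (-0.7132, -0.6936, 0.7000)

p' = (1.8860, 2.8860, 0.5140)
q' = (-0.6963, 0.0014, -0.0198, 0.7175)
v' = (-0.7132, -0.6936, 0.7000)
ω' = (-1.4909, 1.3011, -1.5022)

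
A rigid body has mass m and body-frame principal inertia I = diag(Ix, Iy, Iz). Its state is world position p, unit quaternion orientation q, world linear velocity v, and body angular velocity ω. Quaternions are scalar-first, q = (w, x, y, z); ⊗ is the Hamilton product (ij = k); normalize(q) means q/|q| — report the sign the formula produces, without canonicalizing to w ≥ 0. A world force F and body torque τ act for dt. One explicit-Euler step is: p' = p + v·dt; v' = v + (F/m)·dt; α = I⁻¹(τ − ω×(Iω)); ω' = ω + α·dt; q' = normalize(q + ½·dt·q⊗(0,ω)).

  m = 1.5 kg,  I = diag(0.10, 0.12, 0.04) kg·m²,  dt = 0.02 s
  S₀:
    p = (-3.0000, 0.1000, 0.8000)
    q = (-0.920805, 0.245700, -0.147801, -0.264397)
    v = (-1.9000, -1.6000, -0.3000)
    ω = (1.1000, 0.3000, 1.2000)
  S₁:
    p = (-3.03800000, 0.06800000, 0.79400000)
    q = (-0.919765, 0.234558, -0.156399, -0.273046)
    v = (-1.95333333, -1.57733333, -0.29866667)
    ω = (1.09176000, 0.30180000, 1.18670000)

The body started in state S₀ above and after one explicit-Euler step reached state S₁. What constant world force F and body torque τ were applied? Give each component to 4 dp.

velocity change Δv = (-0.05333333, 0.02266667, 0.00133333)
F = m·Δv/dt = (-4.0000, 1.7000, 0.1000)
rate change Δω = (-0.00824000, 0.00180000, -0.01330000)
τ = I·(Δω/dt) + ω₀×(Iω₀) = (-0.0700, 0.0900, -0.0200)

F = (-4.0000, 1.7000, 0.1000)
τ = (-0.0700, 0.0900, -0.0200)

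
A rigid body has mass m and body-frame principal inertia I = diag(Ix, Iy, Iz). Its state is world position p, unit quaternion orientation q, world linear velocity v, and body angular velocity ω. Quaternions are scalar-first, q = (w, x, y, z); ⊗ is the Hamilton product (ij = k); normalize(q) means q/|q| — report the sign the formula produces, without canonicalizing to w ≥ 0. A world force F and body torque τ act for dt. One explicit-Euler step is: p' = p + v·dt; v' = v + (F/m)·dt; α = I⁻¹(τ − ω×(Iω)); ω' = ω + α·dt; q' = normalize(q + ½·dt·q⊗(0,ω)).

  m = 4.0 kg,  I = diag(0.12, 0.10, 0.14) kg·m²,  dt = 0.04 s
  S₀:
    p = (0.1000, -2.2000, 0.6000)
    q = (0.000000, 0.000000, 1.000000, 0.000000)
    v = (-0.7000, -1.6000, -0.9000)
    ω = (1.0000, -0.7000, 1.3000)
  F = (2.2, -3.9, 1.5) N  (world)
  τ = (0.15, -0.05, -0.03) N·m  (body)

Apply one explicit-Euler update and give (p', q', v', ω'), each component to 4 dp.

ω×(Iω) gyroscopic = (-0.0364, -0.0260, 0.0140)
angular accel α = (1.5533, -0.2400, -0.3143)
ω + α·dt = (1.0621, -0.7096, 1.2874)
Hamilton product q⊗(0,ω) = (0.7000000, 1.3000000, 0.0000000, -1.0000000)
q + ½dt·q⊗(0,ω), renormalized = (0.0140, 0.0260, 0.9994, -0.0200)
p' = p + v·dt = (0.0720, -2.2640, 0.5640)
v' = v + a·dt = (-0.6780, -1.6390, -0.8850)

p' = (0.0720, -2.2640, 0.5640)
q' = (0.0140, 0.0260, 0.9994, -0.0200)
v' = (-0.6780, -1.6390, -0.8850)
ω' = (1.0621, -0.7096, 1.2874)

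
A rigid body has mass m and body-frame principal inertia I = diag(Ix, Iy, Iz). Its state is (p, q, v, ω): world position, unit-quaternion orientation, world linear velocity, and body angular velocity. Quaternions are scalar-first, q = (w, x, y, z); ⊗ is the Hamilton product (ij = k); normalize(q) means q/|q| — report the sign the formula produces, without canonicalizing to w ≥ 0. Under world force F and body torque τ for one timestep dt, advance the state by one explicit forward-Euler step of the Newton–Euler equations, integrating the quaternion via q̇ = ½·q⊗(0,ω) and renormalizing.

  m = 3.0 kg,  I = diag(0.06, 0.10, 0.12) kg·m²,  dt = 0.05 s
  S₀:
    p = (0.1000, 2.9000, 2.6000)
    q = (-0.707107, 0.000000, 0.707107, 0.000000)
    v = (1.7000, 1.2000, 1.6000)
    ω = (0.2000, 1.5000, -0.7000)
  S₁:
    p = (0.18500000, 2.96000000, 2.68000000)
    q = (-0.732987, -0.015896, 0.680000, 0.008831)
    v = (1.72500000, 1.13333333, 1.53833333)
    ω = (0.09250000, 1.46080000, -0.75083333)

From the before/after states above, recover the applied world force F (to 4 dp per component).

velocity change Δv = (0.02500000, -0.06666667, -0.06166667)
m·(v₁−v₀)/dt = (1.5000, -4.0000, -3.7000)

F = (1.5000, -4.0000, -3.7000)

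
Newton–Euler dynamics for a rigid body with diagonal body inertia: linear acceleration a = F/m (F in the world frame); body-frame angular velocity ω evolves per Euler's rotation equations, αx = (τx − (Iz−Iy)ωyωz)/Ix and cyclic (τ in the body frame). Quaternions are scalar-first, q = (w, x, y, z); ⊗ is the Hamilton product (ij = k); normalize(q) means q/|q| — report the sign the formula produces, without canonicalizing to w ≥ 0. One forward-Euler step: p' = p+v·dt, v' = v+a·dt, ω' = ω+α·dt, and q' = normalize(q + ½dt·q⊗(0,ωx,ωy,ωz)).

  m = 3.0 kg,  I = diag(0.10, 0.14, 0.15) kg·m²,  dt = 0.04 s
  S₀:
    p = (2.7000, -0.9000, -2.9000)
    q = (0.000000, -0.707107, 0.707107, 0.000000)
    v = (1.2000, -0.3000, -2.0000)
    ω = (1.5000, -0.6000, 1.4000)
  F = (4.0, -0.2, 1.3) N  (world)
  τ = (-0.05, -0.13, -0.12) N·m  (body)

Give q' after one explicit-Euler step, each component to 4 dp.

Hamilton product q⊗(0,ω) = (1.4849247, 0.9899498, 0.9899498, -0.6363963)
q' = normalize(q + ½dt·q⊗(0,ω)) = (0.0297, -0.6867, 0.7262, -0.0127)

q' = (0.0297, -0.6867, 0.7262, -0.0127)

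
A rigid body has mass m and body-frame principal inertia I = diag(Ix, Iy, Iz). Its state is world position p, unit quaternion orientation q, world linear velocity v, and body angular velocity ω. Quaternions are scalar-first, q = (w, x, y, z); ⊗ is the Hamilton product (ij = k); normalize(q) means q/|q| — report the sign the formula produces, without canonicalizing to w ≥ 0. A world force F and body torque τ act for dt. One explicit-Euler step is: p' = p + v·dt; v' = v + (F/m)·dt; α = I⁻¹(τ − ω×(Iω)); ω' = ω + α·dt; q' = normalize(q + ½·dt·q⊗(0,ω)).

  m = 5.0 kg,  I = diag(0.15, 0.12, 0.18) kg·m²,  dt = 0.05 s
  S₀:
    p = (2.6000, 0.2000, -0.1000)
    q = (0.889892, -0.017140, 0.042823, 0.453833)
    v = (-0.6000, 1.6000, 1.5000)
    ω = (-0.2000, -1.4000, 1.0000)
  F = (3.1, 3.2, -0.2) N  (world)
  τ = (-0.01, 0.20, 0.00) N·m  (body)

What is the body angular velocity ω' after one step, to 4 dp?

ω' = (-0.1753, -1.3192, 1.0023)

gyro term ω×Iω = (-0.0840, 0.0060, -0.0084)
angular accel α = (0.4933, 1.6167, 0.0467)
ω + α·dt = (-0.1753, -1.3192, 1.0023)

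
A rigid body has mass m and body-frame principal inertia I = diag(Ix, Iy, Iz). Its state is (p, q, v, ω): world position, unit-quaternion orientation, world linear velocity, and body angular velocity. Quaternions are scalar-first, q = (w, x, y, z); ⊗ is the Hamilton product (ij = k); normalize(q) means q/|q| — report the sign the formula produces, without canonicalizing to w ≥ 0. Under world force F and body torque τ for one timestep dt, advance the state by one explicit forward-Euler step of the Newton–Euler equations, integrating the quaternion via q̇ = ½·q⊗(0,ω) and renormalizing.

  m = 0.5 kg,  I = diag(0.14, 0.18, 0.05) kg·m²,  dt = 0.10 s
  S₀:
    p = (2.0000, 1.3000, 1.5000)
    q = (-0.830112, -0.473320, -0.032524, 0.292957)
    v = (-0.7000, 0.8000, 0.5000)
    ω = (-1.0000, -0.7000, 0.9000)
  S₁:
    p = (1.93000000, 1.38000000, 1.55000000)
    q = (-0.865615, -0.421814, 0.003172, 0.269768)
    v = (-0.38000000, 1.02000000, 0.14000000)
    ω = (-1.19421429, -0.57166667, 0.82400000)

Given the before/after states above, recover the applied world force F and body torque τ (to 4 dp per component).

F = (1.6000, 1.1000, -1.8000)
τ = (-0.1900, 0.1500, -0.0100)

ω₁ − ω₀ = (-0.19421429, 0.12833333, -0.07600000)
τ = I·(Δω/dt) + ω₀×(Iω₀) = (-0.1900, 0.1500, -0.0100)
Δv = v₁−v₀ = (0.32000000, 0.22000000, -0.36000000)
F = m·Δv/dt = (1.6000, 1.1000, -1.8000)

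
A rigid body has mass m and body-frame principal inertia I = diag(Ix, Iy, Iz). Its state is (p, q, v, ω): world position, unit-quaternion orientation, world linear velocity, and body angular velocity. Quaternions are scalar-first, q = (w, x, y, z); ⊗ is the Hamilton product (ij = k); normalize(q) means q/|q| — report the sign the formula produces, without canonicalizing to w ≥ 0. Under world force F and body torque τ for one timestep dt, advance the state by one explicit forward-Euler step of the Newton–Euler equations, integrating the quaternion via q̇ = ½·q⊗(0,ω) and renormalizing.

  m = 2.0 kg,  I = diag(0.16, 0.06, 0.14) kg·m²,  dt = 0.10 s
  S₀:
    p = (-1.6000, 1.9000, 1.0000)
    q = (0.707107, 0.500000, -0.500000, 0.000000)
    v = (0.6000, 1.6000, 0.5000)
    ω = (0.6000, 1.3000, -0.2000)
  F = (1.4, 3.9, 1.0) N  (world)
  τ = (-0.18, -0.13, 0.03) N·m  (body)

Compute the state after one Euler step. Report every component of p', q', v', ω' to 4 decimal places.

p' = (-1.5400, 2.0600, 1.0500)
q' = (0.7227, 0.5248, -0.4479, 0.0403)
v' = (0.6700, 1.7950, 0.5500)
ω' = (0.5005, 1.0873, -0.1229)

a = F/m = (0.7000, 1.9500, 0.5000)
new position p' = (-1.5400, 2.0600, 1.0500)
v + (F/m)dt = (0.6700, 1.7950, 0.5500)
precession coupling ω×(Iω) = (-0.0208, -0.0024, -0.0780)
(τ − ω×Iω)/I = (-0.9950, -2.1267, 0.7714)
ω' = ω + α·dt = (0.5005, 1.0873, -0.1229)
Hamilton product q⊗(0,ω) = (0.3500000, 0.5242642, 1.0192391, 0.8085786)
q' = normalize(q + ½dt·q⊗(0,ω)) = (0.7227, 0.5248, -0.4479, 0.0403)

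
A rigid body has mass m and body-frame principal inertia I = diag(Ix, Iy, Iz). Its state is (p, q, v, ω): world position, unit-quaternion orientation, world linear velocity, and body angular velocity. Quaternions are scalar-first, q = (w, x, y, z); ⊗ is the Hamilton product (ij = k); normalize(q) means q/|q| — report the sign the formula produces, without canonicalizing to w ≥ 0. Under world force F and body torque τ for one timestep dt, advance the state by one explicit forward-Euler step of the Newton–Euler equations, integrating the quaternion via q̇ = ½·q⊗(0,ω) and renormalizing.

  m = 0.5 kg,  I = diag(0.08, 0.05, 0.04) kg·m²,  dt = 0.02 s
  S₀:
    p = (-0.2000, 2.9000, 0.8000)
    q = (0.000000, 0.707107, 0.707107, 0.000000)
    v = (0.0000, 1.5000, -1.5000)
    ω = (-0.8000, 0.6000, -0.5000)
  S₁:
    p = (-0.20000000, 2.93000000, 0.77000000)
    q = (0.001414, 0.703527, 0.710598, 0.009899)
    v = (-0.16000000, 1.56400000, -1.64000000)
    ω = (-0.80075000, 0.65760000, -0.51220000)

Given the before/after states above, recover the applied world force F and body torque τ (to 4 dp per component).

F = (-4.0000, 1.6000, -3.5000)
τ = (0.0000, 0.1600, -0.0100)

rate change Δω = (-0.00075000, 0.05760000, -0.01220000)
gyro term ω₀×Iω₀ = (0.0030, 0.0160, 0.0144)
applied torque τ = (0.0000, 0.1600, -0.0100)
velocity change Δv = (-0.16000000, 0.06400000, -0.14000000)
m·(v₁−v₀)/dt = (-4.0000, 1.6000, -3.5000)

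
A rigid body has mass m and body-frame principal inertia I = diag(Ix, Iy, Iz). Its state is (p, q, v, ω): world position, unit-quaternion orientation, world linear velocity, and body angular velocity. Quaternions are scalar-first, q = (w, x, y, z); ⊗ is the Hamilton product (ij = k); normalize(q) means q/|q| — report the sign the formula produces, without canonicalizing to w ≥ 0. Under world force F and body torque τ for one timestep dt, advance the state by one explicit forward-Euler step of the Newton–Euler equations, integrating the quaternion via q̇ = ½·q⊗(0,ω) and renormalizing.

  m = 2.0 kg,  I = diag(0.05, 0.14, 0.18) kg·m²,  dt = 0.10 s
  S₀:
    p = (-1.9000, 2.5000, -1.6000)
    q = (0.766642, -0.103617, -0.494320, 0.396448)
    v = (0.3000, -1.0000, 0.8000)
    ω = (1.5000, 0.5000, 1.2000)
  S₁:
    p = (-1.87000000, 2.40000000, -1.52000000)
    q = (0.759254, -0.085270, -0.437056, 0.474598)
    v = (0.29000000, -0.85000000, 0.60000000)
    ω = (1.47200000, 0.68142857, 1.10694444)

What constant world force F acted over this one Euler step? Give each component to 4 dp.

F = (-0.2000, 3.0000, -4.0000)

velocity change Δv = (-0.01000000, 0.15000000, -0.20000000)
m·(v₁−v₀)/dt = (-0.2000, 3.0000, -4.0000)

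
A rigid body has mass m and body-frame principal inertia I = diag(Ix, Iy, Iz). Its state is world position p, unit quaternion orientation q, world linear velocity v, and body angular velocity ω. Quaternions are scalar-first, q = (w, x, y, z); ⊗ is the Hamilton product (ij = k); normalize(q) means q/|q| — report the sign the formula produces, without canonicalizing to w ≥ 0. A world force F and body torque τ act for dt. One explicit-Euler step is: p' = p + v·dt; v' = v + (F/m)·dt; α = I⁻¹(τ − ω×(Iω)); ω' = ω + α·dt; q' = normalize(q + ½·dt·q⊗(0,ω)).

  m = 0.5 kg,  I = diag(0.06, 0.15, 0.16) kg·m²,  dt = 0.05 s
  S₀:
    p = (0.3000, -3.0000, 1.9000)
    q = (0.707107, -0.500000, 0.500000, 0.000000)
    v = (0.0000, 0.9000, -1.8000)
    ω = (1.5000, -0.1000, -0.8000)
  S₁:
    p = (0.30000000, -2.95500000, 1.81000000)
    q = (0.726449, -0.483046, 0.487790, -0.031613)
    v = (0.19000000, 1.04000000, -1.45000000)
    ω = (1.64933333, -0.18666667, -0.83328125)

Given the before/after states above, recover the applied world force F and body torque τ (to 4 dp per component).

Δω = ω₁−ω₀ = (0.14933333, -0.08666667, -0.03328125)
ω₀×(Iω₀) = (0.0008, 0.1200, -0.0135)
τ = I·(Δω/dt) + ω₀×(Iω₀) = (0.1800, -0.1400, -0.1200)
Δv = v₁−v₀ = (0.19000000, 0.14000000, 0.35000000)
m·(v₁−v₀)/dt = (1.9000, 1.4000, 3.5000)

F = (1.9000, 1.4000, 3.5000)
τ = (0.1800, -0.1400, -0.1200)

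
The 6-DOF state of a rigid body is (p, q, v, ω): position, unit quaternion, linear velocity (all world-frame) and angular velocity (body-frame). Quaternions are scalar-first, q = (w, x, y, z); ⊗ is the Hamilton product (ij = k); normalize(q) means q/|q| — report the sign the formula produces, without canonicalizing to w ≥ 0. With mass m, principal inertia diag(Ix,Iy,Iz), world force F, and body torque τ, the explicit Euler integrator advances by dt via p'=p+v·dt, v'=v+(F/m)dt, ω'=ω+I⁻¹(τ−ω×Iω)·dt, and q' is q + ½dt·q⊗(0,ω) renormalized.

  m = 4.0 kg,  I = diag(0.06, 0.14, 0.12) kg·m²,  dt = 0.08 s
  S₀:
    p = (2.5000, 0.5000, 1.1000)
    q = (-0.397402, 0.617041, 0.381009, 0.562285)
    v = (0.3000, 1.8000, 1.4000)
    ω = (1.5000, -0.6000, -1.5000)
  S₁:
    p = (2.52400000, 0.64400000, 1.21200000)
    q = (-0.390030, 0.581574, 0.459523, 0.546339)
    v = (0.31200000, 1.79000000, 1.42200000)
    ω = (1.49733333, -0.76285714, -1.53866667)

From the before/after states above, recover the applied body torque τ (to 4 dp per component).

rate change Δω = (-0.00266667, -0.16285714, -0.03866667)
τ = I·(Δω/dt) + ω₀×(Iω₀) = (-0.0200, -0.1500, -0.1300)

τ = (-0.0200, -0.1500, -0.1300)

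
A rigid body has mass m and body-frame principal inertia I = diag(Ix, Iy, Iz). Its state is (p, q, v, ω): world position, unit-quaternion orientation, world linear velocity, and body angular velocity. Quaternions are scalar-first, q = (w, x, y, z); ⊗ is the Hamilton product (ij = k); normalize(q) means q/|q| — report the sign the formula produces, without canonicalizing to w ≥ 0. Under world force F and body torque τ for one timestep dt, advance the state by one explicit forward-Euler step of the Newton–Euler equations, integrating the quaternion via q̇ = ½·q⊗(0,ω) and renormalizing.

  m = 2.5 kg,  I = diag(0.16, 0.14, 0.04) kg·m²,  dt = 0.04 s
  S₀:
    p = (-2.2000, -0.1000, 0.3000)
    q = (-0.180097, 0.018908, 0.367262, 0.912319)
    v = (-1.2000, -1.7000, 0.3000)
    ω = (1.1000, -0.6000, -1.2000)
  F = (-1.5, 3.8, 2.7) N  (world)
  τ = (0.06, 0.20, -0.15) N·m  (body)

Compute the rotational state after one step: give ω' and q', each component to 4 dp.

precession coupling ω×(Iω) = (-0.0720, -0.1584, 0.0132)
angular accel α = (0.8250, 2.5600, -4.0800)
ω' = ω + α·dt = (1.1330, -0.4976, -1.3632)
q⊗(0,ω) = (1.2943412, -0.0914297, 1.1342987, -0.1992166)
q' = normalize(q + ½dt·q⊗(0,ω)) = (-0.1541, 0.0171, 0.3897, 0.9078)

ω' = (1.1330, -0.4976, -1.3632)
q' = (-0.1541, 0.0171, 0.3897, 0.9078)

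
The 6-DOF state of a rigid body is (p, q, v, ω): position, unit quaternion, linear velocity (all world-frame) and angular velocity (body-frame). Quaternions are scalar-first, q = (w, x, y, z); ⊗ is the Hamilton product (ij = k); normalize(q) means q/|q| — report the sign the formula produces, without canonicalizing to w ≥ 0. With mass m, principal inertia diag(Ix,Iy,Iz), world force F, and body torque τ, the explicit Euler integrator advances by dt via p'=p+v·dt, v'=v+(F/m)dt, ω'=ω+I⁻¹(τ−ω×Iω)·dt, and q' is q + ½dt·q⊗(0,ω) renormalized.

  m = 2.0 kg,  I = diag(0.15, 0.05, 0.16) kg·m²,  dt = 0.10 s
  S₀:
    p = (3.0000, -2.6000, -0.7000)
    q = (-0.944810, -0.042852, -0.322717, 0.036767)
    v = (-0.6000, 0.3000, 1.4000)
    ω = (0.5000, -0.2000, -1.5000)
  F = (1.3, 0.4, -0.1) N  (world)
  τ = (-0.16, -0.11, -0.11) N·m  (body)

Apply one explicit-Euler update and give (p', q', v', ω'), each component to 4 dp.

p' = (2.9400, -2.5700, -0.5600)
q' = (-0.9412, -0.0418, -0.3146, 0.1158)
v' = (-0.5350, 0.3200, 1.3950)
ω' = (0.3713, -0.4350, -1.5750)

a = (0.6500, 0.2000, -0.0500)
new position p' = (2.9400, -2.5700, -0.5600)
v' = v + a·dt = (-0.5350, 0.3200, 1.3950)
α = I⁻¹(τ − ω×Iω) = (-1.2867, -2.3500, -0.7500)
ω + α·dt = (0.3713, -0.4350, -1.5750)
Hamilton product q⊗(0,ω) = (0.0120331, 0.0190239, 0.1430675, 1.5871439)
q' = normalize(q + ½dt·q⊗(0,ω)) = (-0.9412, -0.0418, -0.3146, 0.1158)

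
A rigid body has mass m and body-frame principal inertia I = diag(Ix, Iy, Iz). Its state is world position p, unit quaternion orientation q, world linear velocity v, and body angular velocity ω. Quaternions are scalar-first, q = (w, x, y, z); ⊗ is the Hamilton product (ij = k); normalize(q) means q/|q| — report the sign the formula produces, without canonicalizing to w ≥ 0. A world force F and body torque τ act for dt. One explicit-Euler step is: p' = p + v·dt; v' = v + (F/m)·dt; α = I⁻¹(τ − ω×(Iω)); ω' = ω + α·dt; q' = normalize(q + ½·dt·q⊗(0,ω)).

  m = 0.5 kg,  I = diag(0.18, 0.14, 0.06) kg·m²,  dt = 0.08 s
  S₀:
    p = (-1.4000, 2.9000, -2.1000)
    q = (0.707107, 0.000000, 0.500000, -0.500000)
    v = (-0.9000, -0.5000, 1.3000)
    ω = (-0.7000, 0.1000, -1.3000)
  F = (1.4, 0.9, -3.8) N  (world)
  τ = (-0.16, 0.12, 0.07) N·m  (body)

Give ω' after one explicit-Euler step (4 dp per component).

ω' = (-0.7757, 0.1062, -1.2104)

ω×(Iω) gyroscopic = (0.0104, 0.1092, 0.0028)
(τ − ω×Iω)/I = (-0.9467, 0.0771, 1.1200)
ω' = ω + α·dt = (-0.7757, 0.1062, -1.2104)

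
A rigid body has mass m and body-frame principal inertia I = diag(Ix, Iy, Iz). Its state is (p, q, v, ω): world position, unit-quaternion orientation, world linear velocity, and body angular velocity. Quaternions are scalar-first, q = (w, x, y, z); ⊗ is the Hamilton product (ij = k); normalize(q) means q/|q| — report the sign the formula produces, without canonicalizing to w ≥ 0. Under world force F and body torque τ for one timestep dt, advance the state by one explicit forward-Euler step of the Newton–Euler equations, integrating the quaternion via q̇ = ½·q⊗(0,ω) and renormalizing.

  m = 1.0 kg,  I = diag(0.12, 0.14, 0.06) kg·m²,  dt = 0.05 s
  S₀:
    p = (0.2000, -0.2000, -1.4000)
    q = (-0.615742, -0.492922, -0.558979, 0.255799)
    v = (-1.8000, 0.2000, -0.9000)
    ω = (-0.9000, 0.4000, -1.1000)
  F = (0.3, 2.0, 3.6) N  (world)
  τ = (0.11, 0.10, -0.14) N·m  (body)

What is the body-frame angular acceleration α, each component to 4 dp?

ω×(Iω) gyroscopic = (0.0352, 0.0594, -0.0072)
(τ − ω×Iω)/I = (0.6233, 0.2900, -2.2133)

α = (0.6233, 0.2900, -2.2133)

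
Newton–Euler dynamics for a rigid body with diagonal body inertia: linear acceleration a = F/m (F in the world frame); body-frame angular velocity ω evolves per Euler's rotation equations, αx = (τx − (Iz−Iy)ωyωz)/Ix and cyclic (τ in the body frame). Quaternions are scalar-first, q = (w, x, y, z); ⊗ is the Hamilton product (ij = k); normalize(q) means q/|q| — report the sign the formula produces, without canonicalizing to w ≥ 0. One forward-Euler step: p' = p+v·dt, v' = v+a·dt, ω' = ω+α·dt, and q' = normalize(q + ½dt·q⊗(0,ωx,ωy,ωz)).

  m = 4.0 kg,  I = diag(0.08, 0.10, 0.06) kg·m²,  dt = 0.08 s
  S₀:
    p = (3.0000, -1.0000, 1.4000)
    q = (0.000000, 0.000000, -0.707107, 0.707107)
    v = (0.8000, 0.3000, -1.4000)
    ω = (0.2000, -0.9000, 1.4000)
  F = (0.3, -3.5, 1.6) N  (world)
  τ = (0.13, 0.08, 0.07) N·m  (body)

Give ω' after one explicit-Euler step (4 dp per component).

ω' = (0.2796, -0.8405, 1.4981)

angular accel α = (0.9950, 0.7440, 1.2267)
ω' = ω + α·dt = (0.2796, -0.8405, 1.4981)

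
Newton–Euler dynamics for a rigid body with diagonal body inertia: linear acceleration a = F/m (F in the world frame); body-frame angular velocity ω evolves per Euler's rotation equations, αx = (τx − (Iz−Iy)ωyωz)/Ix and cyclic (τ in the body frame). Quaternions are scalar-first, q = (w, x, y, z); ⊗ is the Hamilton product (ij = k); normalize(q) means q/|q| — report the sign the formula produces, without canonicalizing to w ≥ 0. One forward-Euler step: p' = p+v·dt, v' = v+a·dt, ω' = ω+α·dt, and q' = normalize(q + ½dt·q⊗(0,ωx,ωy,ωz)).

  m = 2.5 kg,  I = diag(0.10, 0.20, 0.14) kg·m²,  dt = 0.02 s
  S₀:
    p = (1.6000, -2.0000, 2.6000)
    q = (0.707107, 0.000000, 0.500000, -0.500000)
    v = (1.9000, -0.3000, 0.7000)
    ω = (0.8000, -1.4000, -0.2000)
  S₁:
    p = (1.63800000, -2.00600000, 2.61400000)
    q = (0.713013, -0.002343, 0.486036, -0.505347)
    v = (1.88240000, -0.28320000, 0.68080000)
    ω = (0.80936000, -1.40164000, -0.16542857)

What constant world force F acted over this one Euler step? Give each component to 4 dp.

Δv = v₁−v₀ = (-0.01760000, 0.01680000, -0.01920000)
applied force F = (-2.2000, 2.1000, -2.4000)

F = (-2.2000, 2.1000, -2.4000)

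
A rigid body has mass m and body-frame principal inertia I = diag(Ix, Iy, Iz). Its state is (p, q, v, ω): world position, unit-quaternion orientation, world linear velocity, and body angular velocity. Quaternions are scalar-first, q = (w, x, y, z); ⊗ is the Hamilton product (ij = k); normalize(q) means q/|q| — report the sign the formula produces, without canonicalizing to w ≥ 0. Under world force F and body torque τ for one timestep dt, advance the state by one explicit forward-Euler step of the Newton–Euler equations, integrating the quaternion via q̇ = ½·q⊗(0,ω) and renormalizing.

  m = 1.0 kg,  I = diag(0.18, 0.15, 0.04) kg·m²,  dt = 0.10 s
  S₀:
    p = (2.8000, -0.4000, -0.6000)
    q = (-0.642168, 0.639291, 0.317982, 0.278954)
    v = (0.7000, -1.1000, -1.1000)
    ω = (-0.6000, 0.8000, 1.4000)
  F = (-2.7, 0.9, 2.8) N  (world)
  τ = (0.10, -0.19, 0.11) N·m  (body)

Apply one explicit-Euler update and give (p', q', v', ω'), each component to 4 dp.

p' = (2.8700, -0.5100, -0.7100)
q' = (-0.6528, 0.6672, 0.2383, 0.2681)
v' = (0.4300, -1.0100, -0.8200)
ω' = (-0.4760, 0.7517, 1.6390)

p + v·dt = (2.8700, -0.5100, -0.7100)
v + (F/m)dt = (0.4300, -1.0100, -0.8200)
α = I⁻¹(τ − ω×Iω) = (1.2400, -0.4827, 2.3900)
ω' = ω + α·dt = (-0.4760, 0.7517, 1.6390)
q⊗(0,ω) = (-0.2613466, 0.6073124, -1.5761142, -0.1968132)
updated quaternion q' = (-0.6528, 0.6672, 0.2383, 0.2681)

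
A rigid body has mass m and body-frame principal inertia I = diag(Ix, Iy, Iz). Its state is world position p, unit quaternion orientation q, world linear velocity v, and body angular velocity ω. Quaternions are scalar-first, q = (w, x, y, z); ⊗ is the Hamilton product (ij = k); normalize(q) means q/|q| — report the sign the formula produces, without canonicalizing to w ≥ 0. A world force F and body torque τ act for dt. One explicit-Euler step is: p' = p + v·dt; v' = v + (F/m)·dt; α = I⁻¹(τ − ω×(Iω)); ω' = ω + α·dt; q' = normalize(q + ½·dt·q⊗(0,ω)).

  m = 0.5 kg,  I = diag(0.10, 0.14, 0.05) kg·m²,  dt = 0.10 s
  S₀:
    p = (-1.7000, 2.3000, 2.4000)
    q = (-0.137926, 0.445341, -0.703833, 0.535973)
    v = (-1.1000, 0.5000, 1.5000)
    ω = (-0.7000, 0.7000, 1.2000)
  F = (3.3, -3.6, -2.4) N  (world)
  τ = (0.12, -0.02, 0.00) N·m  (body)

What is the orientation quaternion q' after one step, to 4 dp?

Hamilton product q⊗(0,ω) = (0.1612542, -1.1232325, -1.0061385, -0.3464556)
q + ½dt·q⊗(0,ω), renormalized = (-0.1295, 0.3880, -0.7519, 0.5171)

q' = (-0.1295, 0.3880, -0.7519, 0.5171)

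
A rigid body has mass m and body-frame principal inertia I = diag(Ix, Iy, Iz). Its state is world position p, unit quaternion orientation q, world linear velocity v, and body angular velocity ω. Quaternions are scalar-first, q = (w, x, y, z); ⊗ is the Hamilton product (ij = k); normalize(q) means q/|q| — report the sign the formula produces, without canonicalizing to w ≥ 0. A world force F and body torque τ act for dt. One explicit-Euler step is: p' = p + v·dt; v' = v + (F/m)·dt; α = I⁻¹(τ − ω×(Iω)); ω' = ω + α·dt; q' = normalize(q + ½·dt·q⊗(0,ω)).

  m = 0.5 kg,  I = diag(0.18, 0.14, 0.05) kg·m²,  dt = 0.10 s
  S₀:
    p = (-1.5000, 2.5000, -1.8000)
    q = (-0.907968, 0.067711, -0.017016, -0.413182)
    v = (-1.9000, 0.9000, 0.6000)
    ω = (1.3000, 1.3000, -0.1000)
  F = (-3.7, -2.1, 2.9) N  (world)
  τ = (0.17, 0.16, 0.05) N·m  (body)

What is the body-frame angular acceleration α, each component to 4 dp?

α = (0.8794, 1.2636, 2.3520)

ω×(Iω) gyroscopic = (0.0117, -0.0169, -0.0676)
α = I⁻¹(τ − ω×Iω) = (0.8794, 1.2636, 2.3520)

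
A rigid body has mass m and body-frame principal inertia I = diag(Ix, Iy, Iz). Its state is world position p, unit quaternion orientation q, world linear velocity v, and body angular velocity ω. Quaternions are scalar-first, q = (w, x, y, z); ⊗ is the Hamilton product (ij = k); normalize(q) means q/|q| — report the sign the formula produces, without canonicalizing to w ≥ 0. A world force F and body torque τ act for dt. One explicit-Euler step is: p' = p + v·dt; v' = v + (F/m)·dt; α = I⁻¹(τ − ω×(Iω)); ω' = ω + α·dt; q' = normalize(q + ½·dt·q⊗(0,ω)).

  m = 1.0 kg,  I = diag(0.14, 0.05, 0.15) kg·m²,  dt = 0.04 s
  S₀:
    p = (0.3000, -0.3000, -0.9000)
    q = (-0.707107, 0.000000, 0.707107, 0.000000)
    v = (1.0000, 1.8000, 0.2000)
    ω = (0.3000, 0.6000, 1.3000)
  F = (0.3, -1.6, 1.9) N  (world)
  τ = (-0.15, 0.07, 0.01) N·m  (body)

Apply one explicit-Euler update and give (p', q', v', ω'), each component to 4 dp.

p' = (0.3400, -0.2280, -0.8920)
q' = (-0.7153, 0.0141, 0.6983, -0.0226)
v' = (1.0120, 1.7360, 0.2760)
ω' = (0.2349, 0.6591, 1.3070)

angular accel α = (-1.6286, 1.4780, 0.1747)
ω' = ω + α·dt = (0.2349, 0.6591, 1.3070)
2q̇ = q⊗(0,ω) = (-0.4242642, 0.7071070, -0.4242642, -1.1313712)
q' = normalize(q + ½dt·q⊗(0,ω)) = (-0.7153, 0.0141, 0.6983, -0.0226)
a = (0.3000, -1.6000, 1.9000)
p' = p + v·dt = (0.3400, -0.2280, -0.8920)
v + (F/m)dt = (1.0120, 1.7360, 0.2760)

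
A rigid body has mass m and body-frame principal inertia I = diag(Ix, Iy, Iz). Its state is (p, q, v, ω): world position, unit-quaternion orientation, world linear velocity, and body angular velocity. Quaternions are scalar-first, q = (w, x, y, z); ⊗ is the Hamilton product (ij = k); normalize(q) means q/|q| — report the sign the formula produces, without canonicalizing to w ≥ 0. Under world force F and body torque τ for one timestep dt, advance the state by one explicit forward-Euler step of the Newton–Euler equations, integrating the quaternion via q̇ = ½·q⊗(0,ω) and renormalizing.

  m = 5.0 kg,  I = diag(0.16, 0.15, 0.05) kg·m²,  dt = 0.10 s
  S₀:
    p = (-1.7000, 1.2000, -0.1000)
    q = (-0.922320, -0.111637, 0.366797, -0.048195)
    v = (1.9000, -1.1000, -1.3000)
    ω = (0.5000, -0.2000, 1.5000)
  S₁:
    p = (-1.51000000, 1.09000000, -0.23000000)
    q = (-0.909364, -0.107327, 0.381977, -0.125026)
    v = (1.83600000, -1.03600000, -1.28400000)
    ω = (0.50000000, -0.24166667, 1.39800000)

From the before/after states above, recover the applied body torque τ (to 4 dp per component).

ω₁ − ω₀ = (0.00000000, -0.04166667, -0.10200000)
precession coupling = (0.0300, 0.0825, 0.0010)
applied torque τ = (0.0300, 0.0200, -0.0500)

τ = (0.0300, 0.0200, -0.0500)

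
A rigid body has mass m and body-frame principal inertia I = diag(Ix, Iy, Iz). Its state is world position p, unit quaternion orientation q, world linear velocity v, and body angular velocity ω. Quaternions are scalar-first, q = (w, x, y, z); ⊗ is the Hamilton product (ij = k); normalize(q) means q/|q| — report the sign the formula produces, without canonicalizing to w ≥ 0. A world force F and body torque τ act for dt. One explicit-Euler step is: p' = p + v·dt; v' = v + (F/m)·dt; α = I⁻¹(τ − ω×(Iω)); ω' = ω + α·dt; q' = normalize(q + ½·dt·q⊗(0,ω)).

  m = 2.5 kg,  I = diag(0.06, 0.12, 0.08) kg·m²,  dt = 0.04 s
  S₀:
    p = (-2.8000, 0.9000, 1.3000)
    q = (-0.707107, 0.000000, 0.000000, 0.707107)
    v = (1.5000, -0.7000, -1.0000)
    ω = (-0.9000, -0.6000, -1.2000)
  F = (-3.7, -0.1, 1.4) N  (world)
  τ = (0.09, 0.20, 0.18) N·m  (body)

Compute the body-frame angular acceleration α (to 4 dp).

gyro term ω×Iω = (-0.0288, -0.0216, 0.0324)
α = I⁻¹(τ − ω×Iω) = (1.9800, 1.8467, 1.8450)

α = (1.9800, 1.8467, 1.8450)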